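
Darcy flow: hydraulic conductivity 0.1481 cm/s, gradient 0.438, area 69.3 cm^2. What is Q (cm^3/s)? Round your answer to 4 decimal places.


Step 1: Apply Darcy's law: Q = K * i * A
Step 2: Q = 0.1481 * 0.438 * 69.3
Step 3: Q = 4.4953 cm^3/s

4.4953


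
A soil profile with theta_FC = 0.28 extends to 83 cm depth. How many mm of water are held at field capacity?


Step 1: Water (mm) = theta_FC * depth (cm) * 10
Step 2: Water = 0.28 * 83 * 10
Step 3: Water = 232.4 mm

232.4


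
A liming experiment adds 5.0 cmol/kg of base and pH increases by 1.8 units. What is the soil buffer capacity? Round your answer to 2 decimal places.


Step 1: BC = change in base / change in pH
Step 2: BC = 5.0 / 1.8
Step 3: BC = 2.78 cmol/(kg*pH unit)

2.78


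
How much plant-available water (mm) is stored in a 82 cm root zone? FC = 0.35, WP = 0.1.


Step 1: Available water = (FC - WP) * depth * 10
Step 2: AW = (0.35 - 0.1) * 82 * 10
Step 3: AW = 0.25 * 82 * 10
Step 4: AW = 205.0 mm

205.0


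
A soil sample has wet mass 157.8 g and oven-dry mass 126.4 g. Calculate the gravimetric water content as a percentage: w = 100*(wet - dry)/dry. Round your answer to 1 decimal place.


Step 1: Water mass = wet - dry = 157.8 - 126.4 = 31.4 g
Step 2: w = 100 * water mass / dry mass
Step 3: w = 100 * 31.4 / 126.4 = 24.8%

24.8


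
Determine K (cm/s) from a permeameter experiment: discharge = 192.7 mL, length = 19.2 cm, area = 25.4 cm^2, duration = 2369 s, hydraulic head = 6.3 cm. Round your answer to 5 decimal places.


Step 1: K = Q * L / (A * t * h)
Step 2: Numerator = 192.7 * 19.2 = 3699.84
Step 3: Denominator = 25.4 * 2369 * 6.3 = 379087.38
Step 4: K = 3699.84 / 379087.38 = 0.00976 cm/s

0.00976


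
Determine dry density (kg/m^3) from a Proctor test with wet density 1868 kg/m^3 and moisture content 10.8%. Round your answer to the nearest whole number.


Step 1: Dry density = wet density / (1 + w/100)
Step 2: Dry density = 1868 / (1 + 10.8/100)
Step 3: Dry density = 1868 / 1.108
Step 4: Dry density = 1686 kg/m^3

1686


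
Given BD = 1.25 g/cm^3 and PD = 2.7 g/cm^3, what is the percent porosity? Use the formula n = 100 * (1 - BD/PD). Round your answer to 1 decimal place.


Step 1: Formula: n = 100 * (1 - BD / PD)
Step 2: n = 100 * (1 - 1.25 / 2.7)
Step 3: n = 100 * (1 - 0.46296)
Step 4: n = 53.7%

53.7


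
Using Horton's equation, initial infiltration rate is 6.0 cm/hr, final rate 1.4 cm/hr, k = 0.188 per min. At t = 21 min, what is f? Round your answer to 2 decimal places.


Step 1: f = fc + (f0 - fc) * exp(-k * t)
Step 2: exp(-0.188 * 21) = 0.019293
Step 3: f = 1.4 + (6.0 - 1.4) * 0.019293
Step 4: f = 1.4 + 4.6 * 0.019293
Step 5: f = 1.49 cm/hr

1.49


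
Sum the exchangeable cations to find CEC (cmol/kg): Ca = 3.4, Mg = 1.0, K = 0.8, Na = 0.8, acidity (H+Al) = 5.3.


Step 1: CEC = Ca + Mg + K + Na + (H+Al)
Step 2: CEC = 3.4 + 1.0 + 0.8 + 0.8 + 5.3
Step 3: CEC = 11.3 cmol/kg

11.3


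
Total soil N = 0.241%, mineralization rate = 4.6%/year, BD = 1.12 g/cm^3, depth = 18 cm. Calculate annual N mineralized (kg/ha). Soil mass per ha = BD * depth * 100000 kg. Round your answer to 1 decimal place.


Step 1: Soil mass per ha = BD * depth * 100000 = 1.12 * 18 * 100000 = 2016000 kg
Step 2: Total N pool = soil mass * N%/100 = 2016000 * 0.241/100 = 4858.56 kg/ha
Step 3: N mineralized = N pool * rate%/100 = 4858.56 * 4.6/100 = 223.5 kg/ha/yr

223.5


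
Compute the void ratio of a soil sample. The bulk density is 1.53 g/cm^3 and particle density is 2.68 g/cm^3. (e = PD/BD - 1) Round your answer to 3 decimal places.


Step 1: e = PD / BD - 1
Step 2: e = 2.68 / 1.53 - 1
Step 3: e = 1.75163 - 1
Step 4: e = 0.752

0.752


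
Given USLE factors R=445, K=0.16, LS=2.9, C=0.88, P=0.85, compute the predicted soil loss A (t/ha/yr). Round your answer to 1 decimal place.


Step 1: A = R * K * LS * C * P
Step 2: R * K = 445 * 0.16 = 71.2
Step 3: (R*K) * LS = 71.2 * 2.9 = 206.48
Step 4: * C * P = 206.48 * 0.88 * 0.85 = 154.4
Step 5: A = 154.4 t/(ha*yr)

154.4


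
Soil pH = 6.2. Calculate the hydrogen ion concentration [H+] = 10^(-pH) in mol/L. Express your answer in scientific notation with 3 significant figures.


Step 1: [H+] = 10^(-pH)
Step 2: [H+] = 10^(-6.2)
Step 3: [H+] = 6.31e-07 mol/L

6.31e-07


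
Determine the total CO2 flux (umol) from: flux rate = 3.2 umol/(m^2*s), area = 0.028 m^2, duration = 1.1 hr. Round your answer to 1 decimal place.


Step 1: Convert time to seconds: 1.1 hr * 3600 = 3960.0 s
Step 2: Total = flux * area * time_s
Step 3: Total = 3.2 * 0.028 * 3960.0
Step 4: Total = 354.8 umol

354.8


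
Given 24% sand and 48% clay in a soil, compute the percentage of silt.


Step 1: sand + silt + clay = 100%
Step 2: silt = 100 - sand - clay
Step 3: silt = 100 - 24 - 48
Step 4: silt = 28%

28


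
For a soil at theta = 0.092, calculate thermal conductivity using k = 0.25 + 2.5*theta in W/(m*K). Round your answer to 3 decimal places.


Step 1: k = 0.25 + 2.5 * theta
Step 2: k = 0.25 + 2.5 * 0.092
Step 3: k = 0.25 + 0.23
Step 4: k = 0.48 W/(m*K)

0.48


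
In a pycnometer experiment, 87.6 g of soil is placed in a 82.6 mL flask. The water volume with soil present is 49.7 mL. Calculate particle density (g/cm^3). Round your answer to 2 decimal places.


Step 1: Volume of solids = flask volume - water volume with soil
Step 2: V_solids = 82.6 - 49.7 = 32.9 mL
Step 3: Particle density = mass / V_solids = 87.6 / 32.9 = 2.66 g/cm^3

2.66


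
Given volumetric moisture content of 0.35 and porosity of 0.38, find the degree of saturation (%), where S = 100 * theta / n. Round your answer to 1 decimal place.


Step 1: S = 100 * theta_v / n
Step 2: S = 100 * 0.35 / 0.38
Step 3: S = 92.1%

92.1


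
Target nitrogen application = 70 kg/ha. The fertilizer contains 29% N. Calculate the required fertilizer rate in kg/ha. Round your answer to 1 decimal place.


Step 1: Fertilizer rate = target N / (N content / 100)
Step 2: Rate = 70 / (29 / 100)
Step 3: Rate = 70 / 0.29
Step 4: Rate = 241.4 kg/ha

241.4


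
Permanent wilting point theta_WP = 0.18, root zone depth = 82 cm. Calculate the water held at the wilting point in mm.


Step 1: Water (mm) = theta_WP * depth * 10
Step 2: Water = 0.18 * 82 * 10
Step 3: Water = 147.6 mm

147.6


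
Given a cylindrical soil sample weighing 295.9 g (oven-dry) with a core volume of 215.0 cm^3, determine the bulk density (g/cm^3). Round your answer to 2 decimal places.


Step 1: Identify the formula: BD = dry mass / volume
Step 2: Substitute values: BD = 295.9 / 215.0
Step 3: BD = 1.38 g/cm^3

1.38


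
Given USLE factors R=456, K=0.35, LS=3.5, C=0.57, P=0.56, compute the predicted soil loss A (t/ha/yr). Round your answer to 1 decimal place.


Step 1: A = R * K * LS * C * P
Step 2: R * K = 456 * 0.35 = 159.6
Step 3: (R*K) * LS = 159.6 * 3.5 = 558.6
Step 4: * C * P = 558.6 * 0.57 * 0.56 = 178.3
Step 5: A = 178.3 t/(ha*yr)

178.3


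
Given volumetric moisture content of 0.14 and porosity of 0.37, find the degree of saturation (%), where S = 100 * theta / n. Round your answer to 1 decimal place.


Step 1: S = 100 * theta_v / n
Step 2: S = 100 * 0.14 / 0.37
Step 3: S = 37.8%

37.8


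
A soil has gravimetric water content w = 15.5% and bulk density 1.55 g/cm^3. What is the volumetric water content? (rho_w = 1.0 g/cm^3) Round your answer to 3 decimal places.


Step 1: theta = (w / 100) * BD / rho_w
Step 2: theta = (15.5 / 100) * 1.55 / 1.0
Step 3: theta = 0.155 * 1.55
Step 4: theta = 0.24

0.24


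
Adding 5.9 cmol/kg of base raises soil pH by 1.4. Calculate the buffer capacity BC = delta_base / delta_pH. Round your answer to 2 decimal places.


Step 1: BC = change in base / change in pH
Step 2: BC = 5.9 / 1.4
Step 3: BC = 4.21 cmol/(kg*pH unit)

4.21


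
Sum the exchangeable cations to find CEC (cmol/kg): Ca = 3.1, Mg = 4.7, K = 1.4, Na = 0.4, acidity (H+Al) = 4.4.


Step 1: CEC = Ca + Mg + K + Na + (H+Al)
Step 2: CEC = 3.1 + 4.7 + 1.4 + 0.4 + 4.4
Step 3: CEC = 14.0 cmol/kg

14.0


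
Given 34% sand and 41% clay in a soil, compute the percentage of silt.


Step 1: sand + silt + clay = 100%
Step 2: silt = 100 - sand - clay
Step 3: silt = 100 - 34 - 41
Step 4: silt = 25%

25


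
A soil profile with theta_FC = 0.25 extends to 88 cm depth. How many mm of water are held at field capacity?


Step 1: Water (mm) = theta_FC * depth (cm) * 10
Step 2: Water = 0.25 * 88 * 10
Step 3: Water = 220.0 mm

220.0


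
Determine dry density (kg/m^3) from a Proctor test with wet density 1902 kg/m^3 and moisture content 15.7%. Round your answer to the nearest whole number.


Step 1: Dry density = wet density / (1 + w/100)
Step 2: Dry density = 1902 / (1 + 15.7/100)
Step 3: Dry density = 1902 / 1.157
Step 4: Dry density = 1644 kg/m^3

1644


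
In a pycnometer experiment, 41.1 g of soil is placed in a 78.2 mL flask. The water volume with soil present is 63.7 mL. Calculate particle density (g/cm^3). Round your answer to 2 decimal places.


Step 1: Volume of solids = flask volume - water volume with soil
Step 2: V_solids = 78.2 - 63.7 = 14.5 mL
Step 3: Particle density = mass / V_solids = 41.1 / 14.5 = 2.83 g/cm^3

2.83


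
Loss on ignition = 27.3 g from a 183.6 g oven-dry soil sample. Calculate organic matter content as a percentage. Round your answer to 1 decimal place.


Step 1: OM% = 100 * LOI / sample mass
Step 2: OM = 100 * 27.3 / 183.6
Step 3: OM = 14.9%

14.9


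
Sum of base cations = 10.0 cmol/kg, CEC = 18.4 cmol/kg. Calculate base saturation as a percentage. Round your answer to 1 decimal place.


Step 1: BS = 100 * (sum of bases) / CEC
Step 2: BS = 100 * 10.0 / 18.4
Step 3: BS = 54.3%

54.3


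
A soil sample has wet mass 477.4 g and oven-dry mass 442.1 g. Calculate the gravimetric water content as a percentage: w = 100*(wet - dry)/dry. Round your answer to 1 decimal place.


Step 1: Water mass = wet - dry = 477.4 - 442.1 = 35.3 g
Step 2: w = 100 * water mass / dry mass
Step 3: w = 100 * 35.3 / 442.1 = 8.0%

8.0


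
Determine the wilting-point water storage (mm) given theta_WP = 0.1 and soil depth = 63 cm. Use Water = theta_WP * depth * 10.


Step 1: Water (mm) = theta_WP * depth * 10
Step 2: Water = 0.1 * 63 * 10
Step 3: Water = 63.0 mm

63.0


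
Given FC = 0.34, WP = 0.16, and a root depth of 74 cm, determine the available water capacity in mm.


Step 1: Available water = (FC - WP) * depth * 10
Step 2: AW = (0.34 - 0.16) * 74 * 10
Step 3: AW = 0.18 * 74 * 10
Step 4: AW = 133.2 mm

133.2


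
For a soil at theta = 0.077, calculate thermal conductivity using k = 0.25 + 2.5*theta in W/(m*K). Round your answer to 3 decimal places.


Step 1: k = 0.25 + 2.5 * theta
Step 2: k = 0.25 + 2.5 * 0.077
Step 3: k = 0.25 + 0.193
Step 4: k = 0.443 W/(m*K)

0.443


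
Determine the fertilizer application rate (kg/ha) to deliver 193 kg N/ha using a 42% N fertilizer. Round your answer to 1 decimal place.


Step 1: Fertilizer rate = target N / (N content / 100)
Step 2: Rate = 193 / (42 / 100)
Step 3: Rate = 193 / 0.42
Step 4: Rate = 459.5 kg/ha

459.5


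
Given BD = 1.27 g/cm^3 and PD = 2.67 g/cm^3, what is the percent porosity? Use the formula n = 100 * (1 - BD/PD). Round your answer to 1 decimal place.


Step 1: Formula: n = 100 * (1 - BD / PD)
Step 2: n = 100 * (1 - 1.27 / 2.67)
Step 3: n = 100 * (1 - 0.47566)
Step 4: n = 52.4%

52.4


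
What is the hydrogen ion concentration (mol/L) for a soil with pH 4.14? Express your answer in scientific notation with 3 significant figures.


Step 1: [H+] = 10^(-pH)
Step 2: [H+] = 10^(-4.14)
Step 3: [H+] = 7.24e-05 mol/L

7.24e-05


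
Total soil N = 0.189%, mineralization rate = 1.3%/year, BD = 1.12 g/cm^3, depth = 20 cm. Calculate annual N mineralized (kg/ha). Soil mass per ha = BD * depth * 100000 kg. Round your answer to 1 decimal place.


Step 1: Soil mass per ha = BD * depth * 100000 = 1.12 * 20 * 100000 = 2240000 kg
Step 2: Total N pool = soil mass * N%/100 = 2240000 * 0.189/100 = 4233.6 kg/ha
Step 3: N mineralized = N pool * rate%/100 = 4233.6 * 1.3/100 = 55.0 kg/ha/yr

55.0


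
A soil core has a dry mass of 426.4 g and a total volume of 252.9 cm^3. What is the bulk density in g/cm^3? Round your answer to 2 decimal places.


Step 1: Identify the formula: BD = dry mass / volume
Step 2: Substitute values: BD = 426.4 / 252.9
Step 3: BD = 1.69 g/cm^3

1.69


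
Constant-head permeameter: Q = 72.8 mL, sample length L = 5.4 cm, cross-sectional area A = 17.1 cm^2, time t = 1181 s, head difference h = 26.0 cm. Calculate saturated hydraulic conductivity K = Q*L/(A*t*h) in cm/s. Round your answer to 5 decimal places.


Step 1: K = Q * L / (A * t * h)
Step 2: Numerator = 72.8 * 5.4 = 393.12
Step 3: Denominator = 17.1 * 1181 * 26.0 = 525072.6
Step 4: K = 393.12 / 525072.6 = 0.00075 cm/s

0.00075


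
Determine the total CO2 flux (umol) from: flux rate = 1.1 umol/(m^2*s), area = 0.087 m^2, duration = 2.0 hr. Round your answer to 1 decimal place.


Step 1: Convert time to seconds: 2.0 hr * 3600 = 7200.0 s
Step 2: Total = flux * area * time_s
Step 3: Total = 1.1 * 0.087 * 7200.0
Step 4: Total = 689.0 umol

689.0


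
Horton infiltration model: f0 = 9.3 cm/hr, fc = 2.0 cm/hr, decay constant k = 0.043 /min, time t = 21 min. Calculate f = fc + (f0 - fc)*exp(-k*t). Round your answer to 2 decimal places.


Step 1: f = fc + (f0 - fc) * exp(-k * t)
Step 2: exp(-0.043 * 21) = 0.405352
Step 3: f = 2.0 + (9.3 - 2.0) * 0.405352
Step 4: f = 2.0 + 7.3 * 0.405352
Step 5: f = 4.96 cm/hr

4.96


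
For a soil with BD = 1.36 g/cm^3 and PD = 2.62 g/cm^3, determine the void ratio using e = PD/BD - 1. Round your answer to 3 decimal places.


Step 1: e = PD / BD - 1
Step 2: e = 2.62 / 1.36 - 1
Step 3: e = 1.92647 - 1
Step 4: e = 0.926

0.926


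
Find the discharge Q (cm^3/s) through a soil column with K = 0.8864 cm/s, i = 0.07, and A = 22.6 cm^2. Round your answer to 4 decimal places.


Step 1: Apply Darcy's law: Q = K * i * A
Step 2: Q = 0.8864 * 0.07 * 22.6
Step 3: Q = 1.4023 cm^3/s

1.4023


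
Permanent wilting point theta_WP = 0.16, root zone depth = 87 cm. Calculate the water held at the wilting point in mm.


Step 1: Water (mm) = theta_WP * depth * 10
Step 2: Water = 0.16 * 87 * 10
Step 3: Water = 139.2 mm

139.2


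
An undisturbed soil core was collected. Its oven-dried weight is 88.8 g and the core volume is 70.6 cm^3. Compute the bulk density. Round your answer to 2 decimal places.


Step 1: Identify the formula: BD = dry mass / volume
Step 2: Substitute values: BD = 88.8 / 70.6
Step 3: BD = 1.26 g/cm^3

1.26


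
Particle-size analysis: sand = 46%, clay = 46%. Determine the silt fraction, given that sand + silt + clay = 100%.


Step 1: sand + silt + clay = 100%
Step 2: silt = 100 - sand - clay
Step 3: silt = 100 - 46 - 46
Step 4: silt = 8%

8


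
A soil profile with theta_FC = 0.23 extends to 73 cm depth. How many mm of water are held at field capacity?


Step 1: Water (mm) = theta_FC * depth (cm) * 10
Step 2: Water = 0.23 * 73 * 10
Step 3: Water = 167.9 mm

167.9


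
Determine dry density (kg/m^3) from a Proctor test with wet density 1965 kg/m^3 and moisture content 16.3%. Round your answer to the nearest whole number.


Step 1: Dry density = wet density / (1 + w/100)
Step 2: Dry density = 1965 / (1 + 16.3/100)
Step 3: Dry density = 1965 / 1.163
Step 4: Dry density = 1690 kg/m^3

1690


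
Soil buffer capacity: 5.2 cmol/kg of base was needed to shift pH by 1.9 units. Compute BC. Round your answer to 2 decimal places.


Step 1: BC = change in base / change in pH
Step 2: BC = 5.2 / 1.9
Step 3: BC = 2.74 cmol/(kg*pH unit)

2.74


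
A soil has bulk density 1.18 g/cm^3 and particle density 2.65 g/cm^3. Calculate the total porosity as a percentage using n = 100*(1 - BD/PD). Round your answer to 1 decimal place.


Step 1: Formula: n = 100 * (1 - BD / PD)
Step 2: n = 100 * (1 - 1.18 / 2.65)
Step 3: n = 100 * (1 - 0.44528)
Step 4: n = 55.5%

55.5


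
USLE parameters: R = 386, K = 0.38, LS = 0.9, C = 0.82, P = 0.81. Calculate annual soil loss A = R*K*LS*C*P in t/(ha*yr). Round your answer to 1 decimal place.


Step 1: A = R * K * LS * C * P
Step 2: R * K = 386 * 0.38 = 146.68
Step 3: (R*K) * LS = 146.68 * 0.9 = 132.012
Step 4: * C * P = 132.012 * 0.82 * 0.81 = 87.7
Step 5: A = 87.7 t/(ha*yr)

87.7


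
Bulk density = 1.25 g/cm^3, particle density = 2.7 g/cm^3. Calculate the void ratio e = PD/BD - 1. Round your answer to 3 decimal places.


Step 1: e = PD / BD - 1
Step 2: e = 2.7 / 1.25 - 1
Step 3: e = 2.16 - 1
Step 4: e = 1.16

1.16


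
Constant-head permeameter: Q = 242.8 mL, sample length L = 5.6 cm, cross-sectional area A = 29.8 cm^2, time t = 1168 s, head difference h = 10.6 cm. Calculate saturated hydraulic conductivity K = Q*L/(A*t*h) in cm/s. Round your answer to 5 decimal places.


Step 1: K = Q * L / (A * t * h)
Step 2: Numerator = 242.8 * 5.6 = 1359.68
Step 3: Denominator = 29.8 * 1168 * 10.6 = 368947.84
Step 4: K = 1359.68 / 368947.84 = 0.00369 cm/s

0.00369


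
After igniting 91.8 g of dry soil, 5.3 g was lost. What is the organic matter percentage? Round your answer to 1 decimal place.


Step 1: OM% = 100 * LOI / sample mass
Step 2: OM = 100 * 5.3 / 91.8
Step 3: OM = 5.8%

5.8


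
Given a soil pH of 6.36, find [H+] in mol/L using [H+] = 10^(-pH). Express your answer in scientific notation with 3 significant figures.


Step 1: [H+] = 10^(-pH)
Step 2: [H+] = 10^(-6.36)
Step 3: [H+] = 4.37e-07 mol/L

4.37e-07


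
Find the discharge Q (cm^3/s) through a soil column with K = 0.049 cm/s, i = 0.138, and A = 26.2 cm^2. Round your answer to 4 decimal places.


Step 1: Apply Darcy's law: Q = K * i * A
Step 2: Q = 0.049 * 0.138 * 26.2
Step 3: Q = 0.1772 cm^3/s

0.1772


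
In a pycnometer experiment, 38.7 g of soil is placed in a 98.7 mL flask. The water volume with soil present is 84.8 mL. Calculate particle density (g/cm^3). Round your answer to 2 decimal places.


Step 1: Volume of solids = flask volume - water volume with soil
Step 2: V_solids = 98.7 - 84.8 = 13.9 mL
Step 3: Particle density = mass / V_solids = 38.7 / 13.9 = 2.78 g/cm^3

2.78


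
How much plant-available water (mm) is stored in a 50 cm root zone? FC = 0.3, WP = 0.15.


Step 1: Available water = (FC - WP) * depth * 10
Step 2: AW = (0.3 - 0.15) * 50 * 10
Step 3: AW = 0.15 * 50 * 10
Step 4: AW = 75.0 mm

75.0


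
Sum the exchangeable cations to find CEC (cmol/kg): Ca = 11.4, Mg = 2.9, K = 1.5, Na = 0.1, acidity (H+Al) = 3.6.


Step 1: CEC = Ca + Mg + K + Na + (H+Al)
Step 2: CEC = 11.4 + 2.9 + 1.5 + 0.1 + 3.6
Step 3: CEC = 19.5 cmol/kg

19.5


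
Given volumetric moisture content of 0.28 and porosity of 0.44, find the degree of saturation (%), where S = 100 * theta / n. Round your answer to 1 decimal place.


Step 1: S = 100 * theta_v / n
Step 2: S = 100 * 0.28 / 0.44
Step 3: S = 63.6%

63.6


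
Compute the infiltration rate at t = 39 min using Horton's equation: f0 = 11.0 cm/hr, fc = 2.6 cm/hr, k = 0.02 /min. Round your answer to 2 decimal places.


Step 1: f = fc + (f0 - fc) * exp(-k * t)
Step 2: exp(-0.02 * 39) = 0.458406
Step 3: f = 2.6 + (11.0 - 2.6) * 0.458406
Step 4: f = 2.6 + 8.4 * 0.458406
Step 5: f = 6.45 cm/hr

6.45


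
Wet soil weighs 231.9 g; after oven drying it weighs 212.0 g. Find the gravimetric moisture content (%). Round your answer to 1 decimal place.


Step 1: Water mass = wet - dry = 231.9 - 212.0 = 19.9 g
Step 2: w = 100 * water mass / dry mass
Step 3: w = 100 * 19.9 / 212.0 = 9.4%

9.4


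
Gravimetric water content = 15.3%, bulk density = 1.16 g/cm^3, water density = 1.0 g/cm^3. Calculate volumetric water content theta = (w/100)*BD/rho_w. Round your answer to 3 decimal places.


Step 1: theta = (w / 100) * BD / rho_w
Step 2: theta = (15.3 / 100) * 1.16 / 1.0
Step 3: theta = 0.153 * 1.16
Step 4: theta = 0.177

0.177


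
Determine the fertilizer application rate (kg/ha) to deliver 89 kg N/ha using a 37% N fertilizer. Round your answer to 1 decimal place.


Step 1: Fertilizer rate = target N / (N content / 100)
Step 2: Rate = 89 / (37 / 100)
Step 3: Rate = 89 / 0.37
Step 4: Rate = 240.5 kg/ha

240.5


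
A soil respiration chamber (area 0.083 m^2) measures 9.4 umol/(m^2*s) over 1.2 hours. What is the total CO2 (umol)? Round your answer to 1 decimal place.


Step 1: Convert time to seconds: 1.2 hr * 3600 = 4320.0 s
Step 2: Total = flux * area * time_s
Step 3: Total = 9.4 * 0.083 * 4320.0
Step 4: Total = 3370.5 umol

3370.5


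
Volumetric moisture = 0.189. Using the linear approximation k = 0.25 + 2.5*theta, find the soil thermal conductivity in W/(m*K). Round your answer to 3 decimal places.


Step 1: k = 0.25 + 2.5 * theta
Step 2: k = 0.25 + 2.5 * 0.189
Step 3: k = 0.25 + 0.473
Step 4: k = 0.723 W/(m*K)

0.723


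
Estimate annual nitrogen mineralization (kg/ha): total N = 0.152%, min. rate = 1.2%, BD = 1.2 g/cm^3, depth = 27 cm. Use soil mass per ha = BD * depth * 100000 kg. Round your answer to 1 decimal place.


Step 1: Soil mass per ha = BD * depth * 100000 = 1.2 * 27 * 100000 = 3240000 kg
Step 2: Total N pool = soil mass * N%/100 = 3240000 * 0.152/100 = 4924.8 kg/ha
Step 3: N mineralized = N pool * rate%/100 = 4924.8 * 1.2/100 = 59.1 kg/ha/yr

59.1


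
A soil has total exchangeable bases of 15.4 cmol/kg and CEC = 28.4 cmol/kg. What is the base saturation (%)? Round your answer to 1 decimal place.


Step 1: BS = 100 * (sum of bases) / CEC
Step 2: BS = 100 * 15.4 / 28.4
Step 3: BS = 54.2%

54.2


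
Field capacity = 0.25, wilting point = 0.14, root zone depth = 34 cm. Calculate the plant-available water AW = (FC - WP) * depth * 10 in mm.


Step 1: Available water = (FC - WP) * depth * 10
Step 2: AW = (0.25 - 0.14) * 34 * 10
Step 3: AW = 0.11 * 34 * 10
Step 4: AW = 37.4 mm

37.4


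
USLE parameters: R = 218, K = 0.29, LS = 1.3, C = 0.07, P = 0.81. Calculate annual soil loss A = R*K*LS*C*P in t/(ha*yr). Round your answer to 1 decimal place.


Step 1: A = R * K * LS * C * P
Step 2: R * K = 218 * 0.29 = 63.22
Step 3: (R*K) * LS = 63.22 * 1.3 = 82.186
Step 4: * C * P = 82.186 * 0.07 * 0.81 = 4.7
Step 5: A = 4.7 t/(ha*yr)

4.7


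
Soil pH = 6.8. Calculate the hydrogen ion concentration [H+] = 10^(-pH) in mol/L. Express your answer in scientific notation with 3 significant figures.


Step 1: [H+] = 10^(-pH)
Step 2: [H+] = 10^(-6.8)
Step 3: [H+] = 1.58e-07 mol/L

1.58e-07


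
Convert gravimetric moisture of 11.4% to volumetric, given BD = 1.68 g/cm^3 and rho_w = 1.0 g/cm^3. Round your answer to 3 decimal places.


Step 1: theta = (w / 100) * BD / rho_w
Step 2: theta = (11.4 / 100) * 1.68 / 1.0
Step 3: theta = 0.114 * 1.68
Step 4: theta = 0.192

0.192


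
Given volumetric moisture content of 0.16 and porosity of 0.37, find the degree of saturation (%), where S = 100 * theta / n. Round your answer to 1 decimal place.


Step 1: S = 100 * theta_v / n
Step 2: S = 100 * 0.16 / 0.37
Step 3: S = 43.2%

43.2


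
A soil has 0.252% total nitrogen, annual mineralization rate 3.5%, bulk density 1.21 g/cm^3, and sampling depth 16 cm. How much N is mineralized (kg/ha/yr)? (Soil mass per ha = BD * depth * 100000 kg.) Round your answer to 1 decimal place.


Step 1: Soil mass per ha = BD * depth * 100000 = 1.21 * 16 * 100000 = 1936000 kg
Step 2: Total N pool = soil mass * N%/100 = 1936000 * 0.252/100 = 4878.72 kg/ha
Step 3: N mineralized = N pool * rate%/100 = 4878.72 * 3.5/100 = 170.8 kg/ha/yr

170.8


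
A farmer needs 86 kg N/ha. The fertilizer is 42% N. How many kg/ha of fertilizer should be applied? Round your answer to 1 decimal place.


Step 1: Fertilizer rate = target N / (N content / 100)
Step 2: Rate = 86 / (42 / 100)
Step 3: Rate = 86 / 0.42
Step 4: Rate = 204.8 kg/ha

204.8


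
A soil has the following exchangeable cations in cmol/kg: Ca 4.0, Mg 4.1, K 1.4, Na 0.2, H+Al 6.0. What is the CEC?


Step 1: CEC = Ca + Mg + K + Na + (H+Al)
Step 2: CEC = 4.0 + 4.1 + 1.4 + 0.2 + 6.0
Step 3: CEC = 15.7 cmol/kg

15.7


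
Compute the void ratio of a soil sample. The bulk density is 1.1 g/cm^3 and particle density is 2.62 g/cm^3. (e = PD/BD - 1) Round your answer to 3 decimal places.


Step 1: e = PD / BD - 1
Step 2: e = 2.62 / 1.1 - 1
Step 3: e = 2.38182 - 1
Step 4: e = 1.382

1.382


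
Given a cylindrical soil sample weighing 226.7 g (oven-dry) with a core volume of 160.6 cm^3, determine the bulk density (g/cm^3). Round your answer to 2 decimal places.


Step 1: Identify the formula: BD = dry mass / volume
Step 2: Substitute values: BD = 226.7 / 160.6
Step 3: BD = 1.41 g/cm^3

1.41


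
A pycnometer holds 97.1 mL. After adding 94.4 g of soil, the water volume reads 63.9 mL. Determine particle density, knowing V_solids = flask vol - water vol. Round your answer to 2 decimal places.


Step 1: Volume of solids = flask volume - water volume with soil
Step 2: V_solids = 97.1 - 63.9 = 33.2 mL
Step 3: Particle density = mass / V_solids = 94.4 / 33.2 = 2.84 g/cm^3

2.84


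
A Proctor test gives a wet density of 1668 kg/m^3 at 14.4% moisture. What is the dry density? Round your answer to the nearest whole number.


Step 1: Dry density = wet density / (1 + w/100)
Step 2: Dry density = 1668 / (1 + 14.4/100)
Step 3: Dry density = 1668 / 1.144
Step 4: Dry density = 1458 kg/m^3

1458


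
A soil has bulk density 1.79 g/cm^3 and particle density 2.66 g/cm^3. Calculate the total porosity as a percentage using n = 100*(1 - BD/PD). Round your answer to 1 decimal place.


Step 1: Formula: n = 100 * (1 - BD / PD)
Step 2: n = 100 * (1 - 1.79 / 2.66)
Step 3: n = 100 * (1 - 0.67293)
Step 4: n = 32.7%

32.7


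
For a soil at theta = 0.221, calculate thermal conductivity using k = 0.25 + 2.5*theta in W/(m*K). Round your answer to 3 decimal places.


Step 1: k = 0.25 + 2.5 * theta
Step 2: k = 0.25 + 2.5 * 0.221
Step 3: k = 0.25 + 0.553
Step 4: k = 0.803 W/(m*K)

0.803


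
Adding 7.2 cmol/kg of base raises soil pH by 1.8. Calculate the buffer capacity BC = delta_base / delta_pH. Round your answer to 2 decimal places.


Step 1: BC = change in base / change in pH
Step 2: BC = 7.2 / 1.8
Step 3: BC = 4.0 cmol/(kg*pH unit)

4.0


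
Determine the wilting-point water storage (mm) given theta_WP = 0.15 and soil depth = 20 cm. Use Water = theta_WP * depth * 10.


Step 1: Water (mm) = theta_WP * depth * 10
Step 2: Water = 0.15 * 20 * 10
Step 3: Water = 30.0 mm

30.0


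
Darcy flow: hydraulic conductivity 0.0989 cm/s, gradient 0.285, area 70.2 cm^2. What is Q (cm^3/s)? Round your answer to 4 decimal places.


Step 1: Apply Darcy's law: Q = K * i * A
Step 2: Q = 0.0989 * 0.285 * 70.2
Step 3: Q = 1.9787 cm^3/s

1.9787


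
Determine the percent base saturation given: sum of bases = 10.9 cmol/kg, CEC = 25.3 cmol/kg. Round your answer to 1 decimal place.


Step 1: BS = 100 * (sum of bases) / CEC
Step 2: BS = 100 * 10.9 / 25.3
Step 3: BS = 43.1%

43.1


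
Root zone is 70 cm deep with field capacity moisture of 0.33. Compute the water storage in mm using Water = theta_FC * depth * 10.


Step 1: Water (mm) = theta_FC * depth (cm) * 10
Step 2: Water = 0.33 * 70 * 10
Step 3: Water = 231.0 mm

231.0


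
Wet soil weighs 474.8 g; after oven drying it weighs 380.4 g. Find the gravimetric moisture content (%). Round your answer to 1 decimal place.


Step 1: Water mass = wet - dry = 474.8 - 380.4 = 94.4 g
Step 2: w = 100 * water mass / dry mass
Step 3: w = 100 * 94.4 / 380.4 = 24.8%

24.8


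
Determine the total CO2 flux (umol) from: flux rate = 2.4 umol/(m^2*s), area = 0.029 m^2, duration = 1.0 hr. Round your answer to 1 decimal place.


Step 1: Convert time to seconds: 1.0 hr * 3600 = 3600.0 s
Step 2: Total = flux * area * time_s
Step 3: Total = 2.4 * 0.029 * 3600.0
Step 4: Total = 250.6 umol

250.6


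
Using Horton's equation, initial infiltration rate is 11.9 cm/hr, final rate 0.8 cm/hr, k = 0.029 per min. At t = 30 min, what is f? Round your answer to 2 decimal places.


Step 1: f = fc + (f0 - fc) * exp(-k * t)
Step 2: exp(-0.029 * 30) = 0.418952
Step 3: f = 0.8 + (11.9 - 0.8) * 0.418952
Step 4: f = 0.8 + 11.1 * 0.418952
Step 5: f = 5.45 cm/hr

5.45


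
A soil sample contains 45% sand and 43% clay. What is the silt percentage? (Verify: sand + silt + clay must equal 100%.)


Step 1: sand + silt + clay = 100%
Step 2: silt = 100 - sand - clay
Step 3: silt = 100 - 45 - 43
Step 4: silt = 12%

12


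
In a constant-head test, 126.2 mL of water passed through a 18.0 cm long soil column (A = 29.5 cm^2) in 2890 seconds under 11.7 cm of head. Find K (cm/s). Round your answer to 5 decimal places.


Step 1: K = Q * L / (A * t * h)
Step 2: Numerator = 126.2 * 18.0 = 2271.6
Step 3: Denominator = 29.5 * 2890 * 11.7 = 997483.5
Step 4: K = 2271.6 / 997483.5 = 0.00228 cm/s

0.00228


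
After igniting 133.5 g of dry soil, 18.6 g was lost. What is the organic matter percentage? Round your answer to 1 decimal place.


Step 1: OM% = 100 * LOI / sample mass
Step 2: OM = 100 * 18.6 / 133.5
Step 3: OM = 13.9%

13.9


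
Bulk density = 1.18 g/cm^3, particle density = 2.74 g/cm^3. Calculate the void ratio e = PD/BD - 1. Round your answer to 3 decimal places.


Step 1: e = PD / BD - 1
Step 2: e = 2.74 / 1.18 - 1
Step 3: e = 2.32203 - 1
Step 4: e = 1.322

1.322


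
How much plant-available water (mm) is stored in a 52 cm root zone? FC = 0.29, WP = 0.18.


Step 1: Available water = (FC - WP) * depth * 10
Step 2: AW = (0.29 - 0.18) * 52 * 10
Step 3: AW = 0.11 * 52 * 10
Step 4: AW = 57.2 mm

57.2


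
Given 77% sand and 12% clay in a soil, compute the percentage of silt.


Step 1: sand + silt + clay = 100%
Step 2: silt = 100 - sand - clay
Step 3: silt = 100 - 77 - 12
Step 4: silt = 11%

11


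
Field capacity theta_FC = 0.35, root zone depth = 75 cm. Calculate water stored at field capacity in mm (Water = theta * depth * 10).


Step 1: Water (mm) = theta_FC * depth (cm) * 10
Step 2: Water = 0.35 * 75 * 10
Step 3: Water = 262.5 mm

262.5


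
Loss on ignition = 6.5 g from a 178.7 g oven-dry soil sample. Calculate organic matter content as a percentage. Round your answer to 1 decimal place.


Step 1: OM% = 100 * LOI / sample mass
Step 2: OM = 100 * 6.5 / 178.7
Step 3: OM = 3.6%

3.6


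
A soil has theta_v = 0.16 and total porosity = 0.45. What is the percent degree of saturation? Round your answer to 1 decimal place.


Step 1: S = 100 * theta_v / n
Step 2: S = 100 * 0.16 / 0.45
Step 3: S = 35.6%

35.6


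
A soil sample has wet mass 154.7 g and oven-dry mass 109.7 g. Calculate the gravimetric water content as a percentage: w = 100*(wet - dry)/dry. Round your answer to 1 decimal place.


Step 1: Water mass = wet - dry = 154.7 - 109.7 = 45.0 g
Step 2: w = 100 * water mass / dry mass
Step 3: w = 100 * 45.0 / 109.7 = 41.0%

41.0


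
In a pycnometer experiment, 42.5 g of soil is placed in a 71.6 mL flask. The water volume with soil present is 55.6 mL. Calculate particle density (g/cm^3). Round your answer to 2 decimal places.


Step 1: Volume of solids = flask volume - water volume with soil
Step 2: V_solids = 71.6 - 55.6 = 16.0 mL
Step 3: Particle density = mass / V_solids = 42.5 / 16.0 = 2.66 g/cm^3

2.66


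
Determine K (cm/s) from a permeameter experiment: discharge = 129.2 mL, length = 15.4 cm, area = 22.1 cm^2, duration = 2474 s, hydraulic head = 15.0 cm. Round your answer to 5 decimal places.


Step 1: K = Q * L / (A * t * h)
Step 2: Numerator = 129.2 * 15.4 = 1989.68
Step 3: Denominator = 22.1 * 2474 * 15.0 = 820131.0
Step 4: K = 1989.68 / 820131.0 = 0.00243 cm/s

0.00243


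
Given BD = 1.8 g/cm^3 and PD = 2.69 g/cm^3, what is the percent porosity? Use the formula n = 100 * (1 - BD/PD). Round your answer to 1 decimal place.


Step 1: Formula: n = 100 * (1 - BD / PD)
Step 2: n = 100 * (1 - 1.8 / 2.69)
Step 3: n = 100 * (1 - 0.66914)
Step 4: n = 33.1%

33.1


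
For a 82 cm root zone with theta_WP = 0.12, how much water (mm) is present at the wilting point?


Step 1: Water (mm) = theta_WP * depth * 10
Step 2: Water = 0.12 * 82 * 10
Step 3: Water = 98.4 mm

98.4


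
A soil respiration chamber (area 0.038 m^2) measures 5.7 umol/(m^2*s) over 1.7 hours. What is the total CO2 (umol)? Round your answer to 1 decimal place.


Step 1: Convert time to seconds: 1.7 hr * 3600 = 6120.0 s
Step 2: Total = flux * area * time_s
Step 3: Total = 5.7 * 0.038 * 6120.0
Step 4: Total = 1325.6 umol

1325.6


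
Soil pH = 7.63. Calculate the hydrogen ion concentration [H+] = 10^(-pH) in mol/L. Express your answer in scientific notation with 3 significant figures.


Step 1: [H+] = 10^(-pH)
Step 2: [H+] = 10^(-7.63)
Step 3: [H+] = 2.34e-08 mol/L

2.34e-08


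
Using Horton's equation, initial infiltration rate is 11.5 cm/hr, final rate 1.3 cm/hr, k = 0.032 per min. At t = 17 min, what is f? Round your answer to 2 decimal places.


Step 1: f = fc + (f0 - fc) * exp(-k * t)
Step 2: exp(-0.032 * 17) = 0.580422
Step 3: f = 1.3 + (11.5 - 1.3) * 0.580422
Step 4: f = 1.3 + 10.2 * 0.580422
Step 5: f = 7.22 cm/hr

7.22


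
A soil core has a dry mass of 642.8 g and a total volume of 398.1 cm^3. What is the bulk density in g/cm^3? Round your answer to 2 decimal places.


Step 1: Identify the formula: BD = dry mass / volume
Step 2: Substitute values: BD = 642.8 / 398.1
Step 3: BD = 1.61 g/cm^3

1.61


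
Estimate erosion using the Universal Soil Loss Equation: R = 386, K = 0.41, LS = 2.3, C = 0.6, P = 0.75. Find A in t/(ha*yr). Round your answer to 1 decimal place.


Step 1: A = R * K * LS * C * P
Step 2: R * K = 386 * 0.41 = 158.26
Step 3: (R*K) * LS = 158.26 * 2.3 = 363.998
Step 4: * C * P = 363.998 * 0.6 * 0.75 = 163.8
Step 5: A = 163.8 t/(ha*yr)

163.8


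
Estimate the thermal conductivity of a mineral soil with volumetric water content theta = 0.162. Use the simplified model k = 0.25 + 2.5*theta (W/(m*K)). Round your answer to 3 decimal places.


Step 1: k = 0.25 + 2.5 * theta
Step 2: k = 0.25 + 2.5 * 0.162
Step 3: k = 0.25 + 0.405
Step 4: k = 0.655 W/(m*K)

0.655


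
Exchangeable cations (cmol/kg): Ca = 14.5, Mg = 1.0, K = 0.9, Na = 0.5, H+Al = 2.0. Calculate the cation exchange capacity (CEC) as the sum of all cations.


Step 1: CEC = Ca + Mg + K + Na + (H+Al)
Step 2: CEC = 14.5 + 1.0 + 0.9 + 0.5 + 2.0
Step 3: CEC = 18.9 cmol/kg

18.9


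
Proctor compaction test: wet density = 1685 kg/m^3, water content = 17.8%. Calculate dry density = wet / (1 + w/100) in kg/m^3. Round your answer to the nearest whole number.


Step 1: Dry density = wet density / (1 + w/100)
Step 2: Dry density = 1685 / (1 + 17.8/100)
Step 3: Dry density = 1685 / 1.178
Step 4: Dry density = 1430 kg/m^3

1430


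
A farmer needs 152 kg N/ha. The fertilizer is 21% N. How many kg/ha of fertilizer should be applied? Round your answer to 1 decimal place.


Step 1: Fertilizer rate = target N / (N content / 100)
Step 2: Rate = 152 / (21 / 100)
Step 3: Rate = 152 / 0.21
Step 4: Rate = 723.8 kg/ha

723.8


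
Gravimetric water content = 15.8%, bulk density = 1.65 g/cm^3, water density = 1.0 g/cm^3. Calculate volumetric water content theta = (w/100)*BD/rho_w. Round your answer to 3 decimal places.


Step 1: theta = (w / 100) * BD / rho_w
Step 2: theta = (15.8 / 100) * 1.65 / 1.0
Step 3: theta = 0.158 * 1.65
Step 4: theta = 0.261

0.261


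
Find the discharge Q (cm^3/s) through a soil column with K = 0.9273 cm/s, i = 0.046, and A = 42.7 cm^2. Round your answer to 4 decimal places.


Step 1: Apply Darcy's law: Q = K * i * A
Step 2: Q = 0.9273 * 0.046 * 42.7
Step 3: Q = 1.8214 cm^3/s

1.8214


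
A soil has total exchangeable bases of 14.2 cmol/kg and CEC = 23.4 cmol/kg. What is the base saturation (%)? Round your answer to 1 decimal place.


Step 1: BS = 100 * (sum of bases) / CEC
Step 2: BS = 100 * 14.2 / 23.4
Step 3: BS = 60.7%

60.7


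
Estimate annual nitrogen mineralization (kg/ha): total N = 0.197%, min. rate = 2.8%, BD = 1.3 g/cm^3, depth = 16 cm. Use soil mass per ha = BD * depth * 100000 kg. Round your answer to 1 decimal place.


Step 1: Soil mass per ha = BD * depth * 100000 = 1.3 * 16 * 100000 = 2080000 kg
Step 2: Total N pool = soil mass * N%/100 = 2080000 * 0.197/100 = 4097.6 kg/ha
Step 3: N mineralized = N pool * rate%/100 = 4097.6 * 2.8/100 = 114.7 kg/ha/yr

114.7


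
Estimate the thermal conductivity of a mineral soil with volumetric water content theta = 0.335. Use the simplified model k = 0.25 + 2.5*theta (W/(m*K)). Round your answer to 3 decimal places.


Step 1: k = 0.25 + 2.5 * theta
Step 2: k = 0.25 + 2.5 * 0.335
Step 3: k = 0.25 + 0.838
Step 4: k = 1.088 W/(m*K)

1.088


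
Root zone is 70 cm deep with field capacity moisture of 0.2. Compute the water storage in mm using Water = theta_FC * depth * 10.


Step 1: Water (mm) = theta_FC * depth (cm) * 10
Step 2: Water = 0.2 * 70 * 10
Step 3: Water = 140.0 mm

140.0


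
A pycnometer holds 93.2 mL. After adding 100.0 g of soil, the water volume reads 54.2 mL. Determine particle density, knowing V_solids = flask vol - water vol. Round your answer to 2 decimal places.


Step 1: Volume of solids = flask volume - water volume with soil
Step 2: V_solids = 93.2 - 54.2 = 39.0 mL
Step 3: Particle density = mass / V_solids = 100.0 / 39.0 = 2.56 g/cm^3

2.56


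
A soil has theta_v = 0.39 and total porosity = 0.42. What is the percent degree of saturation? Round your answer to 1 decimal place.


Step 1: S = 100 * theta_v / n
Step 2: S = 100 * 0.39 / 0.42
Step 3: S = 92.9%

92.9


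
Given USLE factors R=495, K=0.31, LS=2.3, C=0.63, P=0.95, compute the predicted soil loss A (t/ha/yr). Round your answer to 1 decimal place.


Step 1: A = R * K * LS * C * P
Step 2: R * K = 495 * 0.31 = 153.45
Step 3: (R*K) * LS = 153.45 * 2.3 = 352.935
Step 4: * C * P = 352.935 * 0.63 * 0.95 = 211.2
Step 5: A = 211.2 t/(ha*yr)

211.2


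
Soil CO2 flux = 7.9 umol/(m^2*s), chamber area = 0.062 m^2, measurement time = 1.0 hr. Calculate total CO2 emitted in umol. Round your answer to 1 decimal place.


Step 1: Convert time to seconds: 1.0 hr * 3600 = 3600.0 s
Step 2: Total = flux * area * time_s
Step 3: Total = 7.9 * 0.062 * 3600.0
Step 4: Total = 1763.3 umol

1763.3


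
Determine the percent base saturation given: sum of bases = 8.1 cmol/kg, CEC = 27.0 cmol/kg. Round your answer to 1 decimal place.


Step 1: BS = 100 * (sum of bases) / CEC
Step 2: BS = 100 * 8.1 / 27.0
Step 3: BS = 30.0%

30.0


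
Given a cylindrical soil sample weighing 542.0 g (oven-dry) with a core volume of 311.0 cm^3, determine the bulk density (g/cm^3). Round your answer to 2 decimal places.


Step 1: Identify the formula: BD = dry mass / volume
Step 2: Substitute values: BD = 542.0 / 311.0
Step 3: BD = 1.74 g/cm^3

1.74


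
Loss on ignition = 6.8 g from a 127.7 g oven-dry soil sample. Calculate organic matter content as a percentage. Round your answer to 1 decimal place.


Step 1: OM% = 100 * LOI / sample mass
Step 2: OM = 100 * 6.8 / 127.7
Step 3: OM = 5.3%

5.3


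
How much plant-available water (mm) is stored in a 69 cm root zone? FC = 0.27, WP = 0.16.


Step 1: Available water = (FC - WP) * depth * 10
Step 2: AW = (0.27 - 0.16) * 69 * 10
Step 3: AW = 0.11 * 69 * 10
Step 4: AW = 75.9 mm

75.9


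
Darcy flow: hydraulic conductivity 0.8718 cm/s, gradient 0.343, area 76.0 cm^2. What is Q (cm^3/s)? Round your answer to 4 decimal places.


Step 1: Apply Darcy's law: Q = K * i * A
Step 2: Q = 0.8718 * 0.343 * 76.0
Step 3: Q = 22.7261 cm^3/s

22.7261


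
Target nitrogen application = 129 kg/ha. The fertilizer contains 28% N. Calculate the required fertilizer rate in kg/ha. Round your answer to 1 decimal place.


Step 1: Fertilizer rate = target N / (N content / 100)
Step 2: Rate = 129 / (28 / 100)
Step 3: Rate = 129 / 0.28
Step 4: Rate = 460.7 kg/ha

460.7


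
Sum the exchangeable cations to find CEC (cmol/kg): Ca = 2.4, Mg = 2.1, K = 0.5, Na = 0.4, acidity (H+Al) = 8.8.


Step 1: CEC = Ca + Mg + K + Na + (H+Al)
Step 2: CEC = 2.4 + 2.1 + 0.5 + 0.4 + 8.8
Step 3: CEC = 14.2 cmol/kg

14.2
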